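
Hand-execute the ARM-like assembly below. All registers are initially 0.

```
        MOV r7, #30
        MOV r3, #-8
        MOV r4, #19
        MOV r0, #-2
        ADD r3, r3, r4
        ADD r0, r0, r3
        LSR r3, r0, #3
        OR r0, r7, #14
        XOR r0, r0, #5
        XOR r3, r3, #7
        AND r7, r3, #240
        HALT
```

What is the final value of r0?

27

r7=30
r3=-8
r4=19
r0=-2
r3=(-8)+19=11
r0=(-2)+11=9
r3=9>>3=1
r0=30|14=30
r0=30^5=27
r3=1^7=6
r7=6&240=0
halt.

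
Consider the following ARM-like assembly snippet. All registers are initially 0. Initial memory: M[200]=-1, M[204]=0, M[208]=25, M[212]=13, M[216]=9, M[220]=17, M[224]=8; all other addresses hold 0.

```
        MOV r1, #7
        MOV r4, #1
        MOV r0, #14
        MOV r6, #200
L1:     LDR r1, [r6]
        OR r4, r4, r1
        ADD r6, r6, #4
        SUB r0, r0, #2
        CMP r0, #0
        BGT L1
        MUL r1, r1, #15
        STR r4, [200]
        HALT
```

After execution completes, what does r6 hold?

228

r1=7
r4=1
r0=14
r6=200
r1=M[200]=-1
r4=1|(-1)=-1
r6=200+4=204
r0=14-2=12
CMP r0, #0  (cmp 12,0)
BGT L1: taken
r1=M[204]=0
r4=(-1)|0=-1
r6=204+4=208
r0=12-2=10
CMP r0, #0  (cmp 10,0)
BGT L1: taken
r1=M[208]=25
r4=(-1)|25=-1
r6=208+4=212
r0=10-2=8
CMP r0, #0  (cmp 8,0)
BGT L1: taken
r1=M[212]=13
r4=(-1)|13=-1
r6=212+4=216
r0=8-2=6
CMP r0, #0  (cmp 6,0)
BGT L1: taken
r1=M[216]=9
r4=(-1)|9=-1
r6=216+4=220
r0=6-2=4
CMP r0, #0  (cmp 4,0)
BGT L1: taken
r1=M[220]=17
r4=(-1)|17=-1
r6=220+4=224
r0=4-2=2
CMP r0, #0  (cmp 2,0)
BGT L1: taken
r1=M[224]=8
r4=(-1)|8=-1
r6=224+4=228
r0=2-2=0
CMP r0, #0  (cmp 0,0)
BGT L1: not taken
r1=8*15=120
STR r4, [200] → M[200]=-1
halt.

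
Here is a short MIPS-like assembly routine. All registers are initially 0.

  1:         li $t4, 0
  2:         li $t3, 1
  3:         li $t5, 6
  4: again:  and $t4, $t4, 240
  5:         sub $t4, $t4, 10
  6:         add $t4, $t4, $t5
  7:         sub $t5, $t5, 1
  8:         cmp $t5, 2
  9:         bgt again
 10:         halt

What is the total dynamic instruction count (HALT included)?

28

li $t4, 0 → $t4=0
li $t3, 1 → $t3=1
li $t5, 6 → $t5=6
and $t4, $t4, 240 → $t4=0&240=0
sub $t4, $t4, 10 → $t4=0-10=-10
add $t4, $t4, $t5 → $t4=(-10)+6=-4
sub $t5, $t5, 1 → $t5=6-1=5
cmp $t5, 2  (cmp 5,2)
bgt again: taken
and $t4, $t4, 240 → $t4=(-4)&240=240
sub $t4, $t4, 10 → $t4=240-10=230
add $t4, $t4, $t5 → $t4=230+5=235
sub $t5, $t5, 1 → $t5=5-1=4
cmp $t5, 2  (cmp 4,2)
bgt again: taken
and $t4, $t4, 240 → $t4=235&240=224
sub $t4, $t4, 10 → $t4=224-10=214
add $t4, $t4, $t5 → $t4=214+4=218
sub $t5, $t5, 1 → $t5=4-1=3
cmp $t5, 2  (cmp 3,2)
bgt again: taken
and $t4, $t4, 240 → $t4=218&240=208
sub $t4, $t4, 10 → $t4=208-10=198
add $t4, $t4, $t5 → $t4=198+3=201
sub $t5, $t5, 1 → $t5=3-1=2
cmp $t5, 2  (cmp 2,2)
bgt again: not taken
halt.
Total executed instructions: 28.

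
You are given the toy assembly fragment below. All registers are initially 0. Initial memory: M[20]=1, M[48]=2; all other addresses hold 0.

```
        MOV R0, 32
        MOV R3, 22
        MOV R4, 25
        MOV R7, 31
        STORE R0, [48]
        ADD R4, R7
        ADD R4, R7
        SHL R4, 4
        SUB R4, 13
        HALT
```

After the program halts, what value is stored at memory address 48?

R0=32
R3=22
R4=25
R7=31
STORE R0, [48] → M[48]=32
R4=25+31=56
R4=56+31=87
R4=87<<4=1392
R4=1392-13=1379
halt.

32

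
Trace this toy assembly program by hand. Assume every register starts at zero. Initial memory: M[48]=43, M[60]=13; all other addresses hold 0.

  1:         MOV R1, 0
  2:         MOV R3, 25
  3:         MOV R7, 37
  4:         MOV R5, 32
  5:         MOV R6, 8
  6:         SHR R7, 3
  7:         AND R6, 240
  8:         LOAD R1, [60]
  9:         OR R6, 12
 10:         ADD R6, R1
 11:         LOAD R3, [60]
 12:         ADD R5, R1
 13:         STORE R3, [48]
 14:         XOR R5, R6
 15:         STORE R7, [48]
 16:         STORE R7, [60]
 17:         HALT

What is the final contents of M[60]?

MOV R1, 0 → R1=0
MOV R3, 25 → R3=25
MOV R7, 37 → R7=37
MOV R5, 32 → R5=32
MOV R6, 8 → R6=8
SHR R7, 3 → R7=37>>3=4
AND R6, 240 → R6=8&240=0
LOAD R1, [60] → R1=M[60]=13
OR R6, 12 → R6=0|12=12
ADD R6, R1 → R6=12+13=25
LOAD R3, [60] → R3=M[60]=13
ADD R5, R1 → R5=32+13=45
STORE R3, [48] → M[48]=13
XOR R5, R6 → R5=45^25=52
STORE R7, [48] → M[48]=4
STORE R7, [60] → M[60]=4
halt.

4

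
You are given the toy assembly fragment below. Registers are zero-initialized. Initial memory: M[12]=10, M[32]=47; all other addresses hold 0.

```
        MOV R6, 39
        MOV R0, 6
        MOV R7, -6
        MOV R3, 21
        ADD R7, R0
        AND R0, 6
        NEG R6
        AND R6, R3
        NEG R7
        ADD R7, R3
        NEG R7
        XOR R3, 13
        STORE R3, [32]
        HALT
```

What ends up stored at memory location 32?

24

after MOV R6, 39: R6=39
after MOV R0, 6: R0=6
after MOV R7, -6: R7=-6
after MOV R3, 21: R3=21
after ADD R7, R0: R7=(-6)+6=0
after AND R0, 6: R0=6&6=6
after NEG R6: R6=-(39)=-39
after AND R6, R3: R6=(-39)&21=17
after NEG R7: R7=-(0)=0
after ADD R7, R3: R7=0+21=21
after NEG R7: R7=-(21)=-21
after XOR R3, 13: R3=21^13=24
STORE R3, [32] → M[32]=24
halt.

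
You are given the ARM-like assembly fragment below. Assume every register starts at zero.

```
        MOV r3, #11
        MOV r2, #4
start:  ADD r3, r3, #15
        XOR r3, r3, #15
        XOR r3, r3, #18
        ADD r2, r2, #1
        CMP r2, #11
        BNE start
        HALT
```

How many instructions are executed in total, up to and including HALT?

after MOV r3, #11: r3=11
after MOV r2, #4: r2=4
after ADD r3, r3, #15: r3=11+15=26
after XOR r3, r3, #15: r3=26^15=21
after XOR r3, r3, #18: r3=21^18=7
after ADD r2, r2, #1: r2=4+1=5
CMP r2, #11  (cmp 5,11)
BNE start: taken
after ADD r3, r3, #15: r3=7+15=22
after XOR r3, r3, #15: r3=22^15=25
after XOR r3, r3, #18: r3=25^18=11
after ADD r2, r2, #1: r2=5+1=6
CMP r2, #11  (cmp 6,11)
BNE start: taken
after ADD r3, r3, #15: r3=11+15=26
after XOR r3, r3, #15: r3=26^15=21
after XOR r3, r3, #18: r3=21^18=7
after ADD r2, r2, #1: r2=6+1=7
CMP r2, #11  (cmp 7,11)
BNE start: taken
after ADD r3, r3, #15: r3=7+15=22
after XOR r3, r3, #15: r3=22^15=25
after XOR r3, r3, #18: r3=25^18=11
after ADD r2, r2, #1: r2=7+1=8
CMP r2, #11  (cmp 8,11)
BNE start: taken
after ADD r3, r3, #15: r3=11+15=26
after XOR r3, r3, #15: r3=26^15=21
after XOR r3, r3, #18: r3=21^18=7
after ADD r2, r2, #1: r2=8+1=9
CMP r2, #11  (cmp 9,11)
BNE start: taken
after ADD r3, r3, #15: r3=7+15=22
after XOR r3, r3, #15: r3=22^15=25
after XOR r3, r3, #18: r3=25^18=11
after ADD r2, r2, #1: r2=9+1=10
CMP r2, #11  (cmp 10,11)
BNE start: taken
after ADD r3, r3, #15: r3=11+15=26
after XOR r3, r3, #15: r3=26^15=21
after XOR r3, r3, #18: r3=21^18=7
after ADD r2, r2, #1: r2=10+1=11
CMP r2, #11  (cmp 11,11)
BNE start: not taken
halt.
Total executed instructions: 45.

45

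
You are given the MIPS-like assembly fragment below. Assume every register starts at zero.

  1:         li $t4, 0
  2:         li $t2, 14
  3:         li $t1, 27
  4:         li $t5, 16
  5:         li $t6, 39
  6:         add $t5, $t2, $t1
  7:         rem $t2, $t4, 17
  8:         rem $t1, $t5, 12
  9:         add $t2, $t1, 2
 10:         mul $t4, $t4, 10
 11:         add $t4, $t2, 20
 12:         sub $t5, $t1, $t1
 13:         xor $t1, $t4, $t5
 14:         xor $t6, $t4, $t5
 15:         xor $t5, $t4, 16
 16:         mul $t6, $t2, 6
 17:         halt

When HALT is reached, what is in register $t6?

42

$t4=0
$t2=14
$t1=27
$t5=16
$t6=39
$t5=14+27=41
$t2=0%17=0
$t1=41%12=5
$t2=5+2=7
$t4=0*10=0
$t4=7+20=27
$t5=5-5=0
$t1=27^0=27
$t6=27^0=27
$t5=27^16=11
$t6=7*6=42
halt.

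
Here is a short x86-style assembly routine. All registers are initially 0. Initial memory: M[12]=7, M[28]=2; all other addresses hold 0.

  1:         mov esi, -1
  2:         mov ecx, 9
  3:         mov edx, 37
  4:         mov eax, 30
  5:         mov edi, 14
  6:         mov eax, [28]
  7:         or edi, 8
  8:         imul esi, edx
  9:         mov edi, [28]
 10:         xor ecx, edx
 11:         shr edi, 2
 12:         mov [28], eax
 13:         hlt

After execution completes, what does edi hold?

esi=-1
ecx=9
edx=37
eax=30
edi=14
eax=M[28]=2
edi=14|8=14
esi=(-1)*37=-37
edi=M[28]=2
ecx=9^37=44
edi=2>>2=0
mov [28], eax → M[28]=2
halt.

0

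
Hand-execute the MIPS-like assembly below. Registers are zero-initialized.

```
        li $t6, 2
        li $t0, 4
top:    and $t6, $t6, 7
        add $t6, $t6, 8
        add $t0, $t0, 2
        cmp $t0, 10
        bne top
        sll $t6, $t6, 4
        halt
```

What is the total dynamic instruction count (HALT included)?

$t6=2
$t0=4
$t6=2&7=2
$t6=2+8=10
$t0=4+2=6
cmp $t0, 10  (cmp 6,10)
bne top: taken
$t6=10&7=2
$t6=2+8=10
$t0=6+2=8
cmp $t0, 10  (cmp 8,10)
bne top: taken
$t6=10&7=2
$t6=2+8=10
$t0=8+2=10
cmp $t0, 10  (cmp 10,10)
bne top: not taken
$t6=10<<4=160
halt.
Total executed instructions: 19.

19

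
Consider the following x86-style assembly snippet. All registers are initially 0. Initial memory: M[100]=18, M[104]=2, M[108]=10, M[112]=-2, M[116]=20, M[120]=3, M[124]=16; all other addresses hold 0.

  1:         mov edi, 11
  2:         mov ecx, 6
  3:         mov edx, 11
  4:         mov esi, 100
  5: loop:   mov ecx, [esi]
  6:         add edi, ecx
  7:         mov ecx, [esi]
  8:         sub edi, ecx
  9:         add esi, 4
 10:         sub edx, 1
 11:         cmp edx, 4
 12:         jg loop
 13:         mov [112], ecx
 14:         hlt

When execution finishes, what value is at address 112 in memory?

after mov edi, 11: edi=11
after mov ecx, 6: ecx=6
after mov edx, 11: edx=11
after mov esi, 100: esi=100
after mov ecx, [esi]: ecx=M[100]=18
after add edi, ecx: edi=11+18=29
after mov ecx, [esi]: ecx=M[100]=18
after sub edi, ecx: edi=29-18=11
after add esi, 4: esi=100+4=104
after sub edx, 1: edx=11-1=10
cmp edx, 4  (cmp 10,4)
jg loop: taken
after mov ecx, [esi]: ecx=M[104]=2
after add edi, ecx: edi=11+2=13
after mov ecx, [esi]: ecx=M[104]=2
after sub edi, ecx: edi=13-2=11
after add esi, 4: esi=104+4=108
after sub edx, 1: edx=10-1=9
cmp edx, 4  (cmp 9,4)
jg loop: taken
after mov ecx, [esi]: ecx=M[108]=10
after add edi, ecx: edi=11+10=21
after mov ecx, [esi]: ecx=M[108]=10
after sub edi, ecx: edi=21-10=11
after add esi, 4: esi=108+4=112
after sub edx, 1: edx=9-1=8
cmp edx, 4  (cmp 8,4)
jg loop: taken
after mov ecx, [esi]: ecx=M[112]=-2
after add edi, ecx: edi=11+(-2)=9
after mov ecx, [esi]: ecx=M[112]=-2
after sub edi, ecx: edi=9-(-2)=11
after add esi, 4: esi=112+4=116
after sub edx, 1: edx=8-1=7
cmp edx, 4  (cmp 7,4)
jg loop: taken
after mov ecx, [esi]: ecx=M[116]=20
after add edi, ecx: edi=11+20=31
after mov ecx, [esi]: ecx=M[116]=20
after sub edi, ecx: edi=31-20=11
after add esi, 4: esi=116+4=120
after sub edx, 1: edx=7-1=6
cmp edx, 4  (cmp 6,4)
jg loop: taken
after mov ecx, [esi]: ecx=M[120]=3
after add edi, ecx: edi=11+3=14
after mov ecx, [esi]: ecx=M[120]=3
after sub edi, ecx: edi=14-3=11
after add esi, 4: esi=120+4=124
after sub edx, 1: edx=6-1=5
cmp edx, 4  (cmp 5,4)
jg loop: taken
after mov ecx, [esi]: ecx=M[124]=16
after add edi, ecx: edi=11+16=27
after mov ecx, [esi]: ecx=M[124]=16
after sub edi, ecx: edi=27-16=11
after add esi, 4: esi=124+4=128
after sub edx, 1: edx=5-1=4
cmp edx, 4  (cmp 4,4)
jg loop: not taken
mov [112], ecx → M[112]=16
halt.

16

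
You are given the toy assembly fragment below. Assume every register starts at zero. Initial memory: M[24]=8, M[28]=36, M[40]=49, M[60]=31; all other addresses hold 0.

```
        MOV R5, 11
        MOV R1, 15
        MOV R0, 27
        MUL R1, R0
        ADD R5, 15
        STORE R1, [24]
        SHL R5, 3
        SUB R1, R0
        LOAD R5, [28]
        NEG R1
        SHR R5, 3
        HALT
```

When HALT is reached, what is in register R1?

-378

MOV R5, 11 → R5=11
MOV R1, 15 → R1=15
MOV R0, 27 → R0=27
MUL R1, R0 → R1=15*27=405
ADD R5, 15 → R5=11+15=26
STORE R1, [24] → M[24]=405
SHL R5, 3 → R5=26<<3=208
SUB R1, R0 → R1=405-27=378
LOAD R5, [28] → R5=M[28]=36
NEG R1 → R1=-(378)=-378
SHR R5, 3 → R5=36>>3=4
halt.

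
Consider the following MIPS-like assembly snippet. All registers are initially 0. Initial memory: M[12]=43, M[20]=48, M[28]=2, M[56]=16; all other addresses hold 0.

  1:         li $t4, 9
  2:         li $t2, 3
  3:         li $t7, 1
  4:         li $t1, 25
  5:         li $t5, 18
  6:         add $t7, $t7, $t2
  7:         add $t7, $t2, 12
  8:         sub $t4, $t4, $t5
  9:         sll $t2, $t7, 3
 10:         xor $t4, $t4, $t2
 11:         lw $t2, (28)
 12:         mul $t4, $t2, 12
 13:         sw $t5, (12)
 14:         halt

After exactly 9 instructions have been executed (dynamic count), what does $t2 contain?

after li $t4, 9: $t4=9
after li $t2, 3: $t2=3
after li $t7, 1: $t7=1
after li $t1, 25: $t1=25
after li $t5, 18: $t5=18
after add $t7, $t7, $t2: $t7=1+3=4
after add $t7, $t2, 12: $t7=3+12=15
after sub $t4, $t4, $t5: $t4=9-18=-9
after sll $t2, $t7, 3: $t2=15<<3=120
After step 9: $t2 = 120.

120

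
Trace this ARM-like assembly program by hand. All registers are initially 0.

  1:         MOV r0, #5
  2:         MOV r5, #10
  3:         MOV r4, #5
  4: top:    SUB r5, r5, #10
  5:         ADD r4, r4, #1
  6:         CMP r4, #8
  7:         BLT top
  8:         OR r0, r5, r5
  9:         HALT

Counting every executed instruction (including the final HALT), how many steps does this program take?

17

after MOV r0, #5: r0=5
after MOV r5, #10: r5=10
after MOV r4, #5: r4=5
after SUB r5, r5, #10: r5=10-10=0
after ADD r4, r4, #1: r4=5+1=6
CMP r4, #8  (cmp 6,8)
BLT top: taken
after SUB r5, r5, #10: r5=0-10=-10
after ADD r4, r4, #1: r4=6+1=7
CMP r4, #8  (cmp 7,8)
BLT top: taken
after SUB r5, r5, #10: r5=(-10)-10=-20
after ADD r4, r4, #1: r4=7+1=8
CMP r4, #8  (cmp 8,8)
BLT top: not taken
after OR r0, r5, r5: r0=(-20)|(-20)=-20
halt.
Total executed instructions: 17.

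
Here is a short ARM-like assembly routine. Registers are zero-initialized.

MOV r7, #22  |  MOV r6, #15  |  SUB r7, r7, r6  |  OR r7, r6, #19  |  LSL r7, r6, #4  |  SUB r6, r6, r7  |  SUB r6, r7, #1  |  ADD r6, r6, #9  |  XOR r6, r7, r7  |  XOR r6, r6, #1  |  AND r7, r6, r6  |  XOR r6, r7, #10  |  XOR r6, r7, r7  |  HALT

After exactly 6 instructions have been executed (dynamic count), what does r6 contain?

MOV r7, #22 → r7=22
MOV r6, #15 → r6=15
SUB r7, r7, r6 → r7=22-15=7
OR r7, r6, #19 → r7=15|19=31
LSL r7, r6, #4 → r7=15<<4=240
SUB r6, r6, r7 → r6=15-240=-225
After step 6: r6 = -225.

-225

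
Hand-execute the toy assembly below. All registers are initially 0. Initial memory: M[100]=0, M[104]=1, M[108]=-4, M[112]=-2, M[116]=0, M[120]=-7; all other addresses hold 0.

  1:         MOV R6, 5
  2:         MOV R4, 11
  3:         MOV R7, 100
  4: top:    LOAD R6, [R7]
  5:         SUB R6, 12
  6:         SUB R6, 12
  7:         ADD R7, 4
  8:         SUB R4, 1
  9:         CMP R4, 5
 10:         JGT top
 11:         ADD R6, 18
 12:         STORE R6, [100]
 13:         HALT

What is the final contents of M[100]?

-13

after MOV R6, 5: R6=5
after MOV R4, 11: R4=11
after MOV R7, 100: R7=100
after LOAD R6, [R7]: R6=M[100]=0
after SUB R6, 12: R6=0-12=-12
after SUB R6, 12: R6=(-12)-12=-24
after ADD R7, 4: R7=100+4=104
after SUB R4, 1: R4=11-1=10
CMP R4, 5  (cmp 10,5)
JGT top: taken
after LOAD R6, [R7]: R6=M[104]=1
after SUB R6, 12: R6=1-12=-11
after SUB R6, 12: R6=(-11)-12=-23
after ADD R7, 4: R7=104+4=108
after SUB R4, 1: R4=10-1=9
CMP R4, 5  (cmp 9,5)
JGT top: taken
after LOAD R6, [R7]: R6=M[108]=-4
after SUB R6, 12: R6=(-4)-12=-16
after SUB R6, 12: R6=(-16)-12=-28
after ADD R7, 4: R7=108+4=112
after SUB R4, 1: R4=9-1=8
CMP R4, 5  (cmp 8,5)
JGT top: taken
after LOAD R6, [R7]: R6=M[112]=-2
after SUB R6, 12: R6=(-2)-12=-14
after SUB R6, 12: R6=(-14)-12=-26
after ADD R7, 4: R7=112+4=116
after SUB R4, 1: R4=8-1=7
CMP R4, 5  (cmp 7,5)
JGT top: taken
after LOAD R6, [R7]: R6=M[116]=0
after SUB R6, 12: R6=0-12=-12
after SUB R6, 12: R6=(-12)-12=-24
after ADD R7, 4: R7=116+4=120
after SUB R4, 1: R4=7-1=6
CMP R4, 5  (cmp 6,5)
JGT top: taken
after LOAD R6, [R7]: R6=M[120]=-7
after SUB R6, 12: R6=(-7)-12=-19
after SUB R6, 12: R6=(-19)-12=-31
after ADD R7, 4: R7=120+4=124
after SUB R4, 1: R4=6-1=5
CMP R4, 5  (cmp 5,5)
JGT top: not taken
after ADD R6, 18: R6=(-31)+18=-13
STORE R6, [100] → M[100]=-13
halt.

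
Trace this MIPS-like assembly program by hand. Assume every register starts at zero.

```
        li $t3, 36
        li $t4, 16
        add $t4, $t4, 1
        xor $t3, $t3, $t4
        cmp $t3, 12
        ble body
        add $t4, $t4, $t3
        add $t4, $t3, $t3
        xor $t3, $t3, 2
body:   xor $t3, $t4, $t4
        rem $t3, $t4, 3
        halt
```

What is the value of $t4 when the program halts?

after li $t3, 36: $t3=36
after li $t4, 16: $t4=16
after add $t4, $t4, 1: $t4=16+1=17
after xor $t3, $t3, $t4: $t3=36^17=53
cmp $t3, 12  (cmp 53,12)
ble body: not taken
after add $t4, $t4, $t3: $t4=17+53=70
after add $t4, $t3, $t3: $t4=53+53=106
after xor $t3, $t3, 2: $t3=53^2=55
after xor $t3, $t4, $t4: $t3=106^106=0
after rem $t3, $t4, 3: $t3=106%3=1
halt.

106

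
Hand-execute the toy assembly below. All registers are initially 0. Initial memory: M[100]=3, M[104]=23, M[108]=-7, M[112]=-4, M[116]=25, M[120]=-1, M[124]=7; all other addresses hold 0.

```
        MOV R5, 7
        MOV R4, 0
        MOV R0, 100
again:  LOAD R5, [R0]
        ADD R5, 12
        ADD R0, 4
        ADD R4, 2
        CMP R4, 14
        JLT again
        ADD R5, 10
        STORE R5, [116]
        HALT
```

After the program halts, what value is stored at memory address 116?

29

after MOV R5, 7: R5=7
after MOV R4, 0: R4=0
after MOV R0, 100: R0=100
after LOAD R5, [R0]: R5=M[100]=3
after ADD R5, 12: R5=3+12=15
after ADD R0, 4: R0=100+4=104
after ADD R4, 2: R4=0+2=2
CMP R4, 14  (cmp 2,14)
JLT again: taken
after LOAD R5, [R0]: R5=M[104]=23
after ADD R5, 12: R5=23+12=35
after ADD R0, 4: R0=104+4=108
after ADD R4, 2: R4=2+2=4
CMP R4, 14  (cmp 4,14)
JLT again: taken
after LOAD R5, [R0]: R5=M[108]=-7
after ADD R5, 12: R5=(-7)+12=5
after ADD R0, 4: R0=108+4=112
after ADD R4, 2: R4=4+2=6
CMP R4, 14  (cmp 6,14)
JLT again: taken
after LOAD R5, [R0]: R5=M[112]=-4
after ADD R5, 12: R5=(-4)+12=8
after ADD R0, 4: R0=112+4=116
after ADD R4, 2: R4=6+2=8
CMP R4, 14  (cmp 8,14)
JLT again: taken
after LOAD R5, [R0]: R5=M[116]=25
after ADD R5, 12: R5=25+12=37
after ADD R0, 4: R0=116+4=120
after ADD R4, 2: R4=8+2=10
CMP R4, 14  (cmp 10,14)
JLT again: taken
after LOAD R5, [R0]: R5=M[120]=-1
after ADD R5, 12: R5=(-1)+12=11
after ADD R0, 4: R0=120+4=124
after ADD R4, 2: R4=10+2=12
CMP R4, 14  (cmp 12,14)
JLT again: taken
after LOAD R5, [R0]: R5=M[124]=7
after ADD R5, 12: R5=7+12=19
after ADD R0, 4: R0=124+4=128
after ADD R4, 2: R4=12+2=14
CMP R4, 14  (cmp 14,14)
JLT again: not taken
after ADD R5, 10: R5=19+10=29
STORE R5, [116] → M[116]=29
halt.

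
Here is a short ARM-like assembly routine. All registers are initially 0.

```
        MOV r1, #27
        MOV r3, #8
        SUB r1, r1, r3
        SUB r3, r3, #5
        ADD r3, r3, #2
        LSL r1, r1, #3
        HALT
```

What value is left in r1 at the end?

r1=27
r3=8
r1=27-8=19
r3=8-5=3
r3=3+2=5
r1=19<<3=152
halt.

152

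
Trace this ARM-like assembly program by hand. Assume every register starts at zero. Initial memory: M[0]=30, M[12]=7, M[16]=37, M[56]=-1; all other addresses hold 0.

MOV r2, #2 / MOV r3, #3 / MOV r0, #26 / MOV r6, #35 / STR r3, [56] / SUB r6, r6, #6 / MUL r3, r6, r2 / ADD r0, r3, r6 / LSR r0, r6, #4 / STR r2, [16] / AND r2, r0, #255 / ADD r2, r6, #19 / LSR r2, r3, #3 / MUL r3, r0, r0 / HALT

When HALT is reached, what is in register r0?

r2=2
r3=3
r0=26
r6=35
STR r3, [56] → M[56]=3
r6=35-6=29
r3=29*2=58
r0=58+29=87
r0=29>>4=1
STR r2, [16] → M[16]=2
r2=1&255=1
r2=29+19=48
r2=58>>3=7
r3=1*1=1
halt.

1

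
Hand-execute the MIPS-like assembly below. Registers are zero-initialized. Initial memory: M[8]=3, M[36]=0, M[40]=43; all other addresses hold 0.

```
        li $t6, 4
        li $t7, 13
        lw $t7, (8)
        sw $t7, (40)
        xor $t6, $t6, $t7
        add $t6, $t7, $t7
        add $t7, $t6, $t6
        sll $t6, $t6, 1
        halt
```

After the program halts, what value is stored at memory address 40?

$t6=4
$t7=13
$t7=M[8]=3
sw $t7, (40) → M[40]=3
$t6=4^3=7
$t6=3+3=6
$t7=6+6=12
$t6=6<<1=12
halt.

3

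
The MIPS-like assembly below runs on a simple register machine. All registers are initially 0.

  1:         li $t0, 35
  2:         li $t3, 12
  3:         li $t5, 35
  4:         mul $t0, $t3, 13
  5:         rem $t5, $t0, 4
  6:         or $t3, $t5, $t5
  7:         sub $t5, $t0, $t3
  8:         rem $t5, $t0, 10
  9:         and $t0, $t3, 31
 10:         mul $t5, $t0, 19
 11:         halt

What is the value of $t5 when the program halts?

after li $t0, 35: $t0=35
after li $t3, 12: $t3=12
after li $t5, 35: $t5=35
after mul $t0, $t3, 13: $t0=12*13=156
after rem $t5, $t0, 4: $t5=156%4=0
after or $t3, $t5, $t5: $t3=0|0=0
after sub $t5, $t0, $t3: $t5=156-0=156
after rem $t5, $t0, 10: $t5=156%10=6
after and $t0, $t3, 31: $t0=0&31=0
after mul $t5, $t0, 19: $t5=0*19=0
halt.

0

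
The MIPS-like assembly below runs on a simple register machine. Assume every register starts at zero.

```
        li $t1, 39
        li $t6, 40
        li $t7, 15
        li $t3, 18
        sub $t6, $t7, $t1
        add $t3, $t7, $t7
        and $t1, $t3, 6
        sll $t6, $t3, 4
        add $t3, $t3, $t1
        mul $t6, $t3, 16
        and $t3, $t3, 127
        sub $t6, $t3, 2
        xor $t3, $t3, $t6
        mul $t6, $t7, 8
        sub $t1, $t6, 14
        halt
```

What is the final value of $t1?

li $t1, 39 → $t1=39
li $t6, 40 → $t6=40
li $t7, 15 → $t7=15
li $t3, 18 → $t3=18
sub $t6, $t7, $t1 → $t6=15-39=-24
add $t3, $t7, $t7 → $t3=15+15=30
and $t1, $t3, 6 → $t1=30&6=6
sll $t6, $t3, 4 → $t6=30<<4=480
add $t3, $t3, $t1 → $t3=30+6=36
mul $t6, $t3, 16 → $t6=36*16=576
and $t3, $t3, 127 → $t3=36&127=36
sub $t6, $t3, 2 → $t6=36-2=34
xor $t3, $t3, $t6 → $t3=36^34=6
mul $t6, $t7, 8 → $t6=15*8=120
sub $t1, $t6, 14 → $t1=120-14=106
halt.

106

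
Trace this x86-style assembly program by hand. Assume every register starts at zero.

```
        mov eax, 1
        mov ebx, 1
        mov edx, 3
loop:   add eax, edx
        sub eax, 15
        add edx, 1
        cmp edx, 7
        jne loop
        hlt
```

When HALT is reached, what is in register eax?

-41

eax=1
ebx=1
edx=3
eax=1+3=4
eax=4-15=-11
edx=3+1=4
cmp edx, 7  (cmp 4,7)
jne loop: taken
eax=(-11)+4=-7
eax=(-7)-15=-22
edx=4+1=5
cmp edx, 7  (cmp 5,7)
jne loop: taken
eax=(-22)+5=-17
eax=(-17)-15=-32
edx=5+1=6
cmp edx, 7  (cmp 6,7)
jne loop: taken
eax=(-32)+6=-26
eax=(-26)-15=-41
edx=6+1=7
cmp edx, 7  (cmp 7,7)
jne loop: not taken
halt.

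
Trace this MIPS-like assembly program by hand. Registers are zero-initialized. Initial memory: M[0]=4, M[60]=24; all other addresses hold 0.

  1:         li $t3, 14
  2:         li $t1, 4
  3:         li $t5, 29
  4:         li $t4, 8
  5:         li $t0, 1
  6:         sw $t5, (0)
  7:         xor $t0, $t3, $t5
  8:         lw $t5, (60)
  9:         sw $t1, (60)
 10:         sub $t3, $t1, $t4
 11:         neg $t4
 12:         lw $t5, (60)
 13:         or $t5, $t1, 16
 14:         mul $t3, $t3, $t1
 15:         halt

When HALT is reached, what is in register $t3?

li $t3, 14 → $t3=14
li $t1, 4 → $t1=4
li $t5, 29 → $t5=29
li $t4, 8 → $t4=8
li $t0, 1 → $t0=1
sw $t5, (0) → M[0]=29
xor $t0, $t3, $t5 → $t0=14^29=19
lw $t5, (60) → $t5=M[60]=24
sw $t1, (60) → M[60]=4
sub $t3, $t1, $t4 → $t3=4-8=-4
neg $t4 → $t4=-(8)=-8
lw $t5, (60) → $t5=M[60]=4
or $t5, $t1, 16 → $t5=4|16=20
mul $t3, $t3, $t1 → $t3=(-4)*4=-16
halt.

-16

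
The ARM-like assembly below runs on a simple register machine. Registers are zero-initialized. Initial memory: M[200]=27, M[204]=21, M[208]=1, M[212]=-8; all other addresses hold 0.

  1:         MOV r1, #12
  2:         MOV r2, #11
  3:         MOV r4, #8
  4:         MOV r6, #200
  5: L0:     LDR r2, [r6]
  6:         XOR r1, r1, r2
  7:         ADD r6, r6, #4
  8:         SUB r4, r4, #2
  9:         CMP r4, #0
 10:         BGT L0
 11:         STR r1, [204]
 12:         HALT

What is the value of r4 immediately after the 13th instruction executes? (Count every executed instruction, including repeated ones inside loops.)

6

r1=12
r2=11
r4=8
r6=200
r2=M[200]=27
r1=12^27=23
r6=200+4=204
r4=8-2=6
CMP r4, #0  (cmp 6,0)
BGT L0: taken
r2=M[204]=21
r1=23^21=2
r6=204+4=208
After step 13: r4 = 6.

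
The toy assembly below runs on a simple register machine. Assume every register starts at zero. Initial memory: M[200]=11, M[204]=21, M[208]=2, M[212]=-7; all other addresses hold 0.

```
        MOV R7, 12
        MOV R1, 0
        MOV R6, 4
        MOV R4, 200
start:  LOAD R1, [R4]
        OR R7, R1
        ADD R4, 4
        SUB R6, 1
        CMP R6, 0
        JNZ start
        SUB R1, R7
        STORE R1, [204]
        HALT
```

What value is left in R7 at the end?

-1

MOV R7, 12 → R7=12
MOV R1, 0 → R1=0
MOV R6, 4 → R6=4
MOV R4, 200 → R4=200
LOAD R1, [R4] → R1=M[200]=11
OR R7, R1 → R7=12|11=15
ADD R4, 4 → R4=200+4=204
SUB R6, 1 → R6=4-1=3
CMP R6, 0  (cmp 3,0)
JNZ start: taken
LOAD R1, [R4] → R1=M[204]=21
OR R7, R1 → R7=15|21=31
ADD R4, 4 → R4=204+4=208
SUB R6, 1 → R6=3-1=2
CMP R6, 0  (cmp 2,0)
JNZ start: taken
LOAD R1, [R4] → R1=M[208]=2
OR R7, R1 → R7=31|2=31
ADD R4, 4 → R4=208+4=212
SUB R6, 1 → R6=2-1=1
CMP R6, 0  (cmp 1,0)
JNZ start: taken
LOAD R1, [R4] → R1=M[212]=-7
OR R7, R1 → R7=31|(-7)=-1
ADD R4, 4 → R4=212+4=216
SUB R6, 1 → R6=1-1=0
CMP R6, 0  (cmp 0,0)
JNZ start: not taken
SUB R1, R7 → R1=(-7)-(-1)=-6
STORE R1, [204] → M[204]=-6
halt.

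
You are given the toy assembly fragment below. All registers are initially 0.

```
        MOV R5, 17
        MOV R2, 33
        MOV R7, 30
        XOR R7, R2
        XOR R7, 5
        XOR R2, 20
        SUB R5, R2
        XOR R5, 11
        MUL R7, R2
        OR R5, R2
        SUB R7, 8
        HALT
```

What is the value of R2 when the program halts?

after MOV R5, 17: R5=17
after MOV R2, 33: R2=33
after MOV R7, 30: R7=30
after XOR R7, R2: R7=30^33=63
after XOR R7, 5: R7=63^5=58
after XOR R2, 20: R2=33^20=53
after SUB R5, R2: R5=17-53=-36
after XOR R5, 11: R5=(-36)^11=-41
after MUL R7, R2: R7=58*53=3074
after OR R5, R2: R5=(-41)|53=-9
after SUB R7, 8: R7=3074-8=3066
halt.

53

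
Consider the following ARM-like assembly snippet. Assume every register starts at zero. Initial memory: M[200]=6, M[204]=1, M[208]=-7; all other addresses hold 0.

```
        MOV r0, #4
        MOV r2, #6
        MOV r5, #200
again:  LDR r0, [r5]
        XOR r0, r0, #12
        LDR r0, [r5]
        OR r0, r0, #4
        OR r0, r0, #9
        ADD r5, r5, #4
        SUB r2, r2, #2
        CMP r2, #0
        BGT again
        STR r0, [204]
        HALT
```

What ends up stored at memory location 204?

-3

r0=4
r2=6
r5=200
r0=M[200]=6
r0=6^12=10
r0=M[200]=6
r0=6|4=6
r0=6|9=15
r5=200+4=204
r2=6-2=4
CMP r2, #0  (cmp 4,0)
BGT again: taken
r0=M[204]=1
r0=1^12=13
r0=M[204]=1
r0=1|4=5
r0=5|9=13
r5=204+4=208
r2=4-2=2
CMP r2, #0  (cmp 2,0)
BGT again: taken
r0=M[208]=-7
r0=(-7)^12=-11
r0=M[208]=-7
r0=(-7)|4=-3
r0=(-3)|9=-3
r5=208+4=212
r2=2-2=0
CMP r2, #0  (cmp 0,0)
BGT again: not taken
STR r0, [204] → M[204]=-3
halt.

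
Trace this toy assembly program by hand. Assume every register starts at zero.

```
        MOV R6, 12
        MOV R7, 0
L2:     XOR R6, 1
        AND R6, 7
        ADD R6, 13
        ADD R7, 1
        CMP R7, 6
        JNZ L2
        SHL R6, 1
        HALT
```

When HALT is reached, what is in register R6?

MOV R6, 12 → R6=12
MOV R7, 0 → R7=0
XOR R6, 1 → R6=12^1=13
AND R6, 7 → R6=13&7=5
ADD R6, 13 → R6=5+13=18
ADD R7, 1 → R7=0+1=1
CMP R7, 6  (cmp 1,6)
JNZ L2: taken
XOR R6, 1 → R6=18^1=19
AND R6, 7 → R6=19&7=3
ADD R6, 13 → R6=3+13=16
ADD R7, 1 → R7=1+1=2
CMP R7, 6  (cmp 2,6)
JNZ L2: taken
XOR R6, 1 → R6=16^1=17
AND R6, 7 → R6=17&7=1
ADD R6, 13 → R6=1+13=14
ADD R7, 1 → R7=2+1=3
CMP R7, 6  (cmp 3,6)
JNZ L2: taken
XOR R6, 1 → R6=14^1=15
AND R6, 7 → R6=15&7=7
ADD R6, 13 → R6=7+13=20
ADD R7, 1 → R7=3+1=4
CMP R7, 6  (cmp 4,6)
JNZ L2: taken
XOR R6, 1 → R6=20^1=21
AND R6, 7 → R6=21&7=5
ADD R6, 13 → R6=5+13=18
ADD R7, 1 → R7=4+1=5
CMP R7, 6  (cmp 5,6)
JNZ L2: taken
XOR R6, 1 → R6=18^1=19
AND R6, 7 → R6=19&7=3
ADD R6, 13 → R6=3+13=16
ADD R7, 1 → R7=5+1=6
CMP R7, 6  (cmp 6,6)
JNZ L2: not taken
SHL R6, 1 → R6=16<<1=32
halt.

32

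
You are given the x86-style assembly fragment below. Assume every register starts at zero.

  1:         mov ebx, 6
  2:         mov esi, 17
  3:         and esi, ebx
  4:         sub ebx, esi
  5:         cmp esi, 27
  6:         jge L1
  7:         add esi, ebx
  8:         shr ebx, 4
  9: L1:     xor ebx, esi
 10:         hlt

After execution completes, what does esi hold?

mov ebx, 6 → ebx=6
mov esi, 17 → esi=17
and esi, ebx → esi=17&6=0
sub ebx, esi → ebx=6-0=6
cmp esi, 27  (cmp 0,27)
jge L1: not taken
add esi, ebx → esi=0+6=6
shr ebx, 4 → ebx=6>>4=0
xor ebx, esi → ebx=0^6=6
halt.

6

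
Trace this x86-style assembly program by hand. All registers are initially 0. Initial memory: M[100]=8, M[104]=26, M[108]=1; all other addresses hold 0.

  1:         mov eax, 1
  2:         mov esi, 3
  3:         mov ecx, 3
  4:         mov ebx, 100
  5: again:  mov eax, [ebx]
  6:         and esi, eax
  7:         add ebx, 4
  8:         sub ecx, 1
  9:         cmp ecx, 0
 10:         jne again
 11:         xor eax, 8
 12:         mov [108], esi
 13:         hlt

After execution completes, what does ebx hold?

after mov eax, 1: eax=1
after mov esi, 3: esi=3
after mov ecx, 3: ecx=3
after mov ebx, 100: ebx=100
after mov eax, [ebx]: eax=M[100]=8
after and esi, eax: esi=3&8=0
after add ebx, 4: ebx=100+4=104
after sub ecx, 1: ecx=3-1=2
cmp ecx, 0  (cmp 2,0)
jne again: taken
after mov eax, [ebx]: eax=M[104]=26
after and esi, eax: esi=0&26=0
after add ebx, 4: ebx=104+4=108
after sub ecx, 1: ecx=2-1=1
cmp ecx, 0  (cmp 1,0)
jne again: taken
after mov eax, [ebx]: eax=M[108]=1
after and esi, eax: esi=0&1=0
after add ebx, 4: ebx=108+4=112
after sub ecx, 1: ecx=1-1=0
cmp ecx, 0  (cmp 0,0)
jne again: not taken
after xor eax, 8: eax=1^8=9
mov [108], esi → M[108]=0
halt.

112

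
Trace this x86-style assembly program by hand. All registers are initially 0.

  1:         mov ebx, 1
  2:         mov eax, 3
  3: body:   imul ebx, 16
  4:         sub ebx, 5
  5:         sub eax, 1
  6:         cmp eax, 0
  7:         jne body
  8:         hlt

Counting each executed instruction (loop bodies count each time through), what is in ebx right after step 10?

after mov ebx, 1: ebx=1
after mov eax, 3: eax=3
after imul ebx, 16: ebx=1*16=16
after sub ebx, 5: ebx=16-5=11
after sub eax, 1: eax=3-1=2
cmp eax, 0  (cmp 2,0)
jne body: taken
after imul ebx, 16: ebx=11*16=176
after sub ebx, 5: ebx=176-5=171
after sub eax, 1: eax=2-1=1
After step 10: ebx = 171.

171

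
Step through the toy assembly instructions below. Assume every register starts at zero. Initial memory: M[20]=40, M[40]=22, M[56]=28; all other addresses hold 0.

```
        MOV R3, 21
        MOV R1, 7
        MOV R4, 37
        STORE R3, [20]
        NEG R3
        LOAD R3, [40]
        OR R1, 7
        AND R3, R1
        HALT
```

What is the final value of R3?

6

MOV R3, 21 → R3=21
MOV R1, 7 → R1=7
MOV R4, 37 → R4=37
STORE R3, [20] → M[20]=21
NEG R3 → R3=-(21)=-21
LOAD R3, [40] → R3=M[40]=22
OR R1, 7 → R1=7|7=7
AND R3, R1 → R3=22&7=6
halt.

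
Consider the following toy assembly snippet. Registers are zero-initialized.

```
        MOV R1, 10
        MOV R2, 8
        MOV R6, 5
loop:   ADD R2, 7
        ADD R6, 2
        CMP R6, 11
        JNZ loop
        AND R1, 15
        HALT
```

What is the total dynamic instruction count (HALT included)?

after MOV R1, 10: R1=10
after MOV R2, 8: R2=8
after MOV R6, 5: R6=5
after ADD R2, 7: R2=8+7=15
after ADD R6, 2: R6=5+2=7
CMP R6, 11  (cmp 7,11)
JNZ loop: taken
after ADD R2, 7: R2=15+7=22
after ADD R6, 2: R6=7+2=9
CMP R6, 11  (cmp 9,11)
JNZ loop: taken
after ADD R2, 7: R2=22+7=29
after ADD R6, 2: R6=9+2=11
CMP R6, 11  (cmp 11,11)
JNZ loop: not taken
after AND R1, 15: R1=10&15=10
halt.
Total executed instructions: 17.

17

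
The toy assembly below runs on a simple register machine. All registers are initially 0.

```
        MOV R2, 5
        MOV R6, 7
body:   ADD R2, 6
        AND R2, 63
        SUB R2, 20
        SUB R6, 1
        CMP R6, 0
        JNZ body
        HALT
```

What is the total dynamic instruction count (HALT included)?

R2=5
R6=7
R2=5+6=11
R2=11&63=11
R2=11-20=-9
R6=7-1=6
CMP R6, 0  (cmp 6,0)
JNZ body: taken
R2=(-9)+6=-3
R2=(-3)&63=61
R2=61-20=41
R6=6-1=5
CMP R6, 0  (cmp 5,0)
JNZ body: taken
R2=41+6=47
R2=47&63=47
R2=47-20=27
R6=5-1=4
CMP R6, 0  (cmp 4,0)
JNZ body: taken
R2=27+6=33
R2=33&63=33
R2=33-20=13
R6=4-1=3
CMP R6, 0  (cmp 3,0)
JNZ body: taken
R2=13+6=19
R2=19&63=19
R2=19-20=-1
R6=3-1=2
CMP R6, 0  (cmp 2,0)
JNZ body: taken
R2=(-1)+6=5
R2=5&63=5
R2=5-20=-15
R6=2-1=1
CMP R6, 0  (cmp 1,0)
JNZ body: taken
R2=(-15)+6=-9
R2=(-9)&63=55
R2=55-20=35
R6=1-1=0
CMP R6, 0  (cmp 0,0)
JNZ body: not taken
halt.
Total executed instructions: 45.

45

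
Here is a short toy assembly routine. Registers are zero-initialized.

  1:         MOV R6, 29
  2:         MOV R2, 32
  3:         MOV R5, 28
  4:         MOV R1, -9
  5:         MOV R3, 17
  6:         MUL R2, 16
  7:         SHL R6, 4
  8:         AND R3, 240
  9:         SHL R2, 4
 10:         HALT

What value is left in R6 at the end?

464

R6=29
R2=32
R5=28
R1=-9
R3=17
R2=32*16=512
R6=29<<4=464
R3=17&240=16
R2=512<<4=8192
halt.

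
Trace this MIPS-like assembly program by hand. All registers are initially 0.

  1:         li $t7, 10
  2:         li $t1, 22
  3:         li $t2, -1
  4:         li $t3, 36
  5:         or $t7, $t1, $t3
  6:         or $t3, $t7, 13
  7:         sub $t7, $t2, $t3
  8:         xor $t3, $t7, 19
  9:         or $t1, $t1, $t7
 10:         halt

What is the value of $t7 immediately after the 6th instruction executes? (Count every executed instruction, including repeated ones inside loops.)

54

li $t7, 10 → $t7=10
li $t1, 22 → $t1=22
li $t2, -1 → $t2=-1
li $t3, 36 → $t3=36
or $t7, $t1, $t3 → $t7=22|36=54
or $t3, $t7, 13 → $t3=54|13=63
After step 6: $t7 = 54.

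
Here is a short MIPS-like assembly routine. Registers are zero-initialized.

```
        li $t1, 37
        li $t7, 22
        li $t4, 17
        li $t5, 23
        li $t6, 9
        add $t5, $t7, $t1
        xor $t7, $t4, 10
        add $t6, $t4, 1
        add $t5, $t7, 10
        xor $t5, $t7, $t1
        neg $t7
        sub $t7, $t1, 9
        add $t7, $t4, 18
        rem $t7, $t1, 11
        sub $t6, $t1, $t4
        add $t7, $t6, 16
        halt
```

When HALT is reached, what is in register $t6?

20

li $t1, 37 → $t1=37
li $t7, 22 → $t7=22
li $t4, 17 → $t4=17
li $t5, 23 → $t5=23
li $t6, 9 → $t6=9
add $t5, $t7, $t1 → $t5=22+37=59
xor $t7, $t4, 10 → $t7=17^10=27
add $t6, $t4, 1 → $t6=17+1=18
add $t5, $t7, 10 → $t5=27+10=37
xor $t5, $t7, $t1 → $t5=27^37=62
neg $t7 → $t7=-(27)=-27
sub $t7, $t1, 9 → $t7=37-9=28
add $t7, $t4, 18 → $t7=17+18=35
rem $t7, $t1, 11 → $t7=37%11=4
sub $t6, $t1, $t4 → $t6=37-17=20
add $t7, $t6, 16 → $t7=20+16=36
halt.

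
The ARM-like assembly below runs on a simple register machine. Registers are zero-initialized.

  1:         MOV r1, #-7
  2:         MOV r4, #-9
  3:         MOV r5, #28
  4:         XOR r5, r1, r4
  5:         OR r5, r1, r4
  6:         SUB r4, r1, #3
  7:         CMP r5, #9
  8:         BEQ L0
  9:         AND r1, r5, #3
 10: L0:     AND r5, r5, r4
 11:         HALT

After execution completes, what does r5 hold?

-10

r1=-7
r4=-9
r5=28
r5=(-7)^(-9)=14
r5=(-7)|(-9)=-1
r4=(-7)-3=-10
CMP r5, #9  (cmp -1,9)
BEQ L0: not taken
r1=(-1)&3=3
r5=(-1)&(-10)=-10
halt.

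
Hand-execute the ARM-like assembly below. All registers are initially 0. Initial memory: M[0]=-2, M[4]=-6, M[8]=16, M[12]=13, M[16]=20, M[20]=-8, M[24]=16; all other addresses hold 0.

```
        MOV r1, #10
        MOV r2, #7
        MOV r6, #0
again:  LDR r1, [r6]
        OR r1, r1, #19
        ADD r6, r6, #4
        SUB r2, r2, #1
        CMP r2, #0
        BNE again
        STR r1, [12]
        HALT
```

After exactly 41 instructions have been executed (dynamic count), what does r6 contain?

24

MOV r1, #10 → r1=10
MOV r2, #7 → r2=7
MOV r6, #0 → r6=0
LDR r1, [r6] → r1=M[0]=-2
OR r1, r1, #19 → r1=(-2)|19=-1
ADD r6, r6, #4 → r6=0+4=4
SUB r2, r2, #1 → r2=7-1=6
CMP r2, #0  (cmp 6,0)
BNE again: taken
LDR r1, [r6] → r1=M[4]=-6
OR r1, r1, #19 → r1=(-6)|19=-5
ADD r6, r6, #4 → r6=4+4=8
SUB r2, r2, #1 → r2=6-1=5
CMP r2, #0  (cmp 5,0)
BNE again: taken
LDR r1, [r6] → r1=M[8]=16
OR r1, r1, #19 → r1=16|19=19
ADD r6, r6, #4 → r6=8+4=12
SUB r2, r2, #1 → r2=5-1=4
CMP r2, #0  (cmp 4,0)
BNE again: taken
LDR r1, [r6] → r1=M[12]=13
OR r1, r1, #19 → r1=13|19=31
ADD r6, r6, #4 → r6=12+4=16
SUB r2, r2, #1 → r2=4-1=3
CMP r2, #0  (cmp 3,0)
BNE again: taken
LDR r1, [r6] → r1=M[16]=20
OR r1, r1, #19 → r1=20|19=23
ADD r6, r6, #4 → r6=16+4=20
SUB r2, r2, #1 → r2=3-1=2
CMP r2, #0  (cmp 2,0)
BNE again: taken
LDR r1, [r6] → r1=M[20]=-8
OR r1, r1, #19 → r1=(-8)|19=-5
ADD r6, r6, #4 → r6=20+4=24
SUB r2, r2, #1 → r2=2-1=1
CMP r2, #0  (cmp 1,0)
BNE again: taken
LDR r1, [r6] → r1=M[24]=16
OR r1, r1, #19 → r1=16|19=19
After step 41: r6 = 24.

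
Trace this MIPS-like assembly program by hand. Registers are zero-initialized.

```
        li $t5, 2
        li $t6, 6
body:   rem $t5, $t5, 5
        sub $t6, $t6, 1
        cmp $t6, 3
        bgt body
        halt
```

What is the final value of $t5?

$t5=2
$t6=6
$t5=2%5=2
$t6=6-1=5
cmp $t6, 3  (cmp 5,3)
bgt body: taken
$t5=2%5=2
$t6=5-1=4
cmp $t6, 3  (cmp 4,3)
bgt body: taken
$t5=2%5=2
$t6=4-1=3
cmp $t6, 3  (cmp 3,3)
bgt body: not taken
halt.

2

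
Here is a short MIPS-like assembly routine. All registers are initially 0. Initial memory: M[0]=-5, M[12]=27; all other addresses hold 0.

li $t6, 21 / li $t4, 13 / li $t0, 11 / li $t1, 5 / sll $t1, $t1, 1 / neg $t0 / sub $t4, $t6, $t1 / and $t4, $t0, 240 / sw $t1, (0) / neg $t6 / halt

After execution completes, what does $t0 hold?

$t6=21
$t4=13
$t0=11
$t1=5
$t1=5<<1=10
$t0=-(11)=-11
$t4=21-10=11
$t4=(-11)&240=240
sw $t1, (0) → M[0]=10
$t6=-(21)=-21
halt.

-11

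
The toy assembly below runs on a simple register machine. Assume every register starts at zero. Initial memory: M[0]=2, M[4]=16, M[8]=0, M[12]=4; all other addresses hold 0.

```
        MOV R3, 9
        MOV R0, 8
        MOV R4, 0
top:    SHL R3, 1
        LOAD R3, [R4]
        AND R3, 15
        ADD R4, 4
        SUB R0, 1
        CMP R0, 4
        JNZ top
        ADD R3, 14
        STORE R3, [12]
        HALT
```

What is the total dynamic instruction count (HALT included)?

34

R3=9
R0=8
R4=0
R3=9<<1=18
R3=M[0]=2
R3=2&15=2
R4=0+4=4
R0=8-1=7
CMP R0, 4  (cmp 7,4)
JNZ top: taken
R3=2<<1=4
R3=M[4]=16
R3=16&15=0
R4=4+4=8
R0=7-1=6
CMP R0, 4  (cmp 6,4)
JNZ top: taken
R3=0<<1=0
R3=M[8]=0
R3=0&15=0
R4=8+4=12
R0=6-1=5
CMP R0, 4  (cmp 5,4)
JNZ top: taken
R3=0<<1=0
R3=M[12]=4
R3=4&15=4
R4=12+4=16
R0=5-1=4
CMP R0, 4  (cmp 4,4)
JNZ top: not taken
R3=4+14=18
STORE R3, [12] → M[12]=18
halt.
Total executed instructions: 34.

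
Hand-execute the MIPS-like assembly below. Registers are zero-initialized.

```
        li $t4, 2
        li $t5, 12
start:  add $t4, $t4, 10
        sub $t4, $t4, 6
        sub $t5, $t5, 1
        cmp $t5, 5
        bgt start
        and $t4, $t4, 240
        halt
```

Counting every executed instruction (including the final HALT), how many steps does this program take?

after li $t4, 2: $t4=2
after li $t5, 12: $t5=12
after add $t4, $t4, 10: $t4=2+10=12
after sub $t4, $t4, 6: $t4=12-6=6
after sub $t5, $t5, 1: $t5=12-1=11
cmp $t5, 5  (cmp 11,5)
bgt start: taken
after add $t4, $t4, 10: $t4=6+10=16
after sub $t4, $t4, 6: $t4=16-6=10
after sub $t5, $t5, 1: $t5=11-1=10
cmp $t5, 5  (cmp 10,5)
bgt start: taken
after add $t4, $t4, 10: $t4=10+10=20
after sub $t4, $t4, 6: $t4=20-6=14
after sub $t5, $t5, 1: $t5=10-1=9
cmp $t5, 5  (cmp 9,5)
bgt start: taken
after add $t4, $t4, 10: $t4=14+10=24
after sub $t4, $t4, 6: $t4=24-6=18
after sub $t5, $t5, 1: $t5=9-1=8
cmp $t5, 5  (cmp 8,5)
bgt start: taken
after add $t4, $t4, 10: $t4=18+10=28
after sub $t4, $t4, 6: $t4=28-6=22
after sub $t5, $t5, 1: $t5=8-1=7
cmp $t5, 5  (cmp 7,5)
bgt start: taken
after add $t4, $t4, 10: $t4=22+10=32
after sub $t4, $t4, 6: $t4=32-6=26
after sub $t5, $t5, 1: $t5=7-1=6
cmp $t5, 5  (cmp 6,5)
bgt start: taken
after add $t4, $t4, 10: $t4=26+10=36
after sub $t4, $t4, 6: $t4=36-6=30
after sub $t5, $t5, 1: $t5=6-1=5
cmp $t5, 5  (cmp 5,5)
bgt start: not taken
after and $t4, $t4, 240: $t4=30&240=16
halt.
Total executed instructions: 39.

39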